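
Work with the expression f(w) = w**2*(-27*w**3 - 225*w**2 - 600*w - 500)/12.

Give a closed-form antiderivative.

An antiderivative is F(w) = -3*w**6/8 - 15*w**5/4 - 25*w**4/2 - 125*w**3/9.

The substitution u = -w**2/2 - 5*w/3 works: f is exactly (dF/du)*(du/dw) for that inner function.
Check: d/dw[-3*w**6/8 - 15*w**5/4 - 25*w**4/2 - 125*w**3/9] = -9*w**5/4 - 75*w**4/4 - 50*w**3 - 125*w**2/3, which equals f(w).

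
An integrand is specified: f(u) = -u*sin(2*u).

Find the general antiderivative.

F(u) = u*cos(2*u)/2 - sin(2*u)/4 + C

Whatever form F(u) takes, F'(u) = f(u) is non-negotiable.
Check: d/du[u*cos(2*u)/2 - sin(2*u)/4] = -u*sin(2*u) = f(u).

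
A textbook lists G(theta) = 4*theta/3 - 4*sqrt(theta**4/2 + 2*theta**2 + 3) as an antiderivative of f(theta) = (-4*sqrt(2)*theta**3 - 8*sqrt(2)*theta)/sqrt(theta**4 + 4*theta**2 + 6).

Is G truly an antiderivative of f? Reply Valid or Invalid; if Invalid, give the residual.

d/dtheta[G] = (-12*sqrt(2)*theta**3 - 24*sqrt(2)*theta + 4*sqrt(theta**4 + 4*theta**2 + 6))/(3*sqrt(theta**4 + 4*theta**2 + 6))
d/dtheta[G] - f(theta) = 4/3 != 0.

Invalid: d/dtheta[G] - f = 4/3, which is not 0.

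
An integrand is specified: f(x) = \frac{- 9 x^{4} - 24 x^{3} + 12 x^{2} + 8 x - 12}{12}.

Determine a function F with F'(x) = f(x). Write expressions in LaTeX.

An antiderivative is F(x) = - \frac{3 x^{5}}{20} - \frac{x^{4}}{2} + \frac{x^{3}}{3} + \frac{x^{2}}{3} - x.

A candidate is checked by its d/dx: the result must match f(x).
Check: d/dx[- \frac{3 x^{5}}{20} - \frac{x^{4}}{2} + \frac{x^{3}}{3} + \frac{x^{2}}{3} - x] = - \frac{3 x^{4}}{4} - 2 x^{3} + x^{2} + \frac{2 x}{3} - 1, which equals f(x).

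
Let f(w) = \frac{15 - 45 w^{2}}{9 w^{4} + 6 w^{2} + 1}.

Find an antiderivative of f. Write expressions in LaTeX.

An antiderivative is F(w) = \frac{15 w}{3 w^{2} + 1}.

Recognize the product-rule pattern: f = u'v + uv' with u = 5 w, v = \frac{1}{w^{2} + \frac{1}{3}}, so integration by parts undoes it.
Check: d/dw[\frac{15 w}{3 w^{2} + 1}] = \frac{15 - 45 w^{2}}{9 w^{4} + 6 w^{2} + 1} = f(w).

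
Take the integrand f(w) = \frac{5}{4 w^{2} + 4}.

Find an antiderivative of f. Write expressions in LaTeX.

Whatever form F(w) takes, F'(w) = f(w) is non-negotiable.
Check: d/dw[\frac{5 \operatorname{atan}{\left(w \right)}}{4}] = \frac{5}{4 w^{2} + 4} = f(w).

An antiderivative is F(w) = \frac{5 \operatorname{atan}{\left(w \right)}}{4}.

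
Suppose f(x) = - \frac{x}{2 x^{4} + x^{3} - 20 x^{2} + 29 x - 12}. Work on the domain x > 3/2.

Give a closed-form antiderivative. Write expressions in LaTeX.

An antiderivative is F(x) = - \frac{6 \log{\left(x - \frac{3}{2} \right)}}{11} + \frac{14 \log{\left(x - 1 \right)}}{25} - \frac{4 \log{\left(x + 4 \right)}}{275} - \frac{1}{5 x - 5}.

The denominator factors as \left(x - 1\right)^{2} \left(x + 4\right) \left(2 x - 3\right); partial fractions split f into directly integrable pieces: - \frac{12}{11 \left(2 x - 3\right)} - \frac{4}{275 \left(x + 4\right)} + \frac{14}{25 \left(x - 1\right)} + \frac{1}{5 \left(x - 1\right)^{2}}.
Check: d/dx[- \frac{6 \log{\left(x - \frac{3}{2} \right)}}{11} + \frac{14 \log{\left(x - 1 \right)}}{25} - \frac{4 \log{\left(x + 4 \right)}}{275} - \frac{1}{5 x - 5}] = - \frac{x}{2 x^{4} + x^{3} - 20 x^{2} + 29 x - 12} = f(x).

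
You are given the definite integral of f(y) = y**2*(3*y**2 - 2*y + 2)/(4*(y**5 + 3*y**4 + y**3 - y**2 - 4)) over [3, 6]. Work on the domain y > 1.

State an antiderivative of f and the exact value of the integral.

Factor the denominator (4*(y - 1)*(y + 2)**2*(y**2 + 1)) and decompose: f = -(13*y + 9)/(200*(y**2 + 1)) + 58/(75*(y + 2)) - 6/(5*(y + 2)**2) + 1/(24*(y - 1)); each piece integrates to a log, atan, or power term.
F(y) = log(y - 1)/24 + 58*log(y + 2)/75 - 13*log(y**2 + 1)/400 - 9*atan(y)/200 + 6/(5*y + 10) is an antiderivative of f.
Check: d/dy[log(y - 1)/24 + 58*log(y + 2)/75 - 13*log(y**2 + 1)/400 - 9*atan(y)/200 + 6/(5*y + 10)] = (3*y**4 - 2*y**3 + 2*y**2)/(4*y**5 + 12*y**4 + 4*y**3 - 4*y**2 - 16), which equals f(y).
F(6) = -13*log(37)/400 - 9*atan(6)/200 + log(5)/24 + 3/20 + 58*log(8)/75; F(3) = -13*log(10)/400 - 9*atan(3)/200 + log(2)/24 + 6/25 + 58*log(5)/75.
Integral = F(6) - F(3) = -439*log(5)/600 - 13*log(37)/400 - 9/100 - 9*atan(6)/200 - log(2)/24 + 9*atan(3)/200 + 13*log(10)/400 + 58*log(8)/75.

Antiderivative: F(y) = log(y - 1)/24 + 58*log(y + 2)/75 - 13*log(y**2 + 1)/400 - 9*atan(y)/200 + 6/(5*y + 10); value = -439*log(5)/600 - 13*log(37)/400 - 9/100 - 9*atan(6)/200 - log(2)/24 + 9*atan(3)/200 + 13*log(10)/400 + 58*log(8)/75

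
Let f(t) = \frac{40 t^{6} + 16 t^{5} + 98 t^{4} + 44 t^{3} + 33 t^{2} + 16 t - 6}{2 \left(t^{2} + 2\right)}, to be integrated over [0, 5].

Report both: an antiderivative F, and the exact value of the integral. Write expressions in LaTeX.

A candidate is checked by its d/dt: the result must match f(t).
F(t) = 4 t^{5} + 2 t^{4} + 3 t^{3} + 3 t^{2} - \frac{3 t}{2} - 2 \log{\left(3 t^{2} + 6 \right)} is an antiderivative of f.
Check: d/dt[4 t^{5} + 2 t^{4} + 3 t^{3} + 3 t^{2} - \frac{3 t}{2} - 2 \log{\left(3 t^{2} + 6 \right)}] = \frac{40 t^{6} + 16 t^{5} + 98 t^{4} + 44 t^{3} + 33 t^{2} + 16 t - 6}{2 t^{2} + 4}, which equals f(t).
F(5) = \frac{28385}{2} - 2 \log{\left(81 \right)}; F(0) = - 2 \log{\left(6 \right)}.
Integral = F(5) - F(0) = - 2 \log{\left(81 \right)} + 2 \log{\left(6 \right)} + \frac{28385}{2}.

Antiderivative: F(t) = 4 t^{5} + 2 t^{4} + 3 t^{3} + 3 t^{2} - \frac{3 t}{2} - 2 \log{\left(3 t^{2} + 6 \right)}; value = - 2 \log{\left(81 \right)} + 2 \log{\left(6 \right)} + \frac{28385}{2}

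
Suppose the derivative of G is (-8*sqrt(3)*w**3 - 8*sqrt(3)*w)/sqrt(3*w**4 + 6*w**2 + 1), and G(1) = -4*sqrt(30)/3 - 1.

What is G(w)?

The substitution u = w**4 + 2*w**2 + 1/3 works: G'(w) is exactly (dG/du)*(du/dw) for that inner function.
A general antiderivative is -4*sqrt(w**4 + 2*w**2 + 1/3) + C.
The condition gives C = -4*sqrt(30)/3 - 1 - (-4*sqrt(30)/3) = -1.
So G(w) = -4*sqrt(w**4 + 2*w**2 + 1/3) - 1.
Check: d/dw[-4*sqrt(w**4 + 2*w**2 + 1/3) - 1] = (-8*sqrt(3)*w**3 - 8*sqrt(3)*w)/sqrt(3*w**4 + 6*w**2 + 1) = G'(w).

G(w) = -4*sqrt(w**4 + 2*w**2 + 1/3) - 1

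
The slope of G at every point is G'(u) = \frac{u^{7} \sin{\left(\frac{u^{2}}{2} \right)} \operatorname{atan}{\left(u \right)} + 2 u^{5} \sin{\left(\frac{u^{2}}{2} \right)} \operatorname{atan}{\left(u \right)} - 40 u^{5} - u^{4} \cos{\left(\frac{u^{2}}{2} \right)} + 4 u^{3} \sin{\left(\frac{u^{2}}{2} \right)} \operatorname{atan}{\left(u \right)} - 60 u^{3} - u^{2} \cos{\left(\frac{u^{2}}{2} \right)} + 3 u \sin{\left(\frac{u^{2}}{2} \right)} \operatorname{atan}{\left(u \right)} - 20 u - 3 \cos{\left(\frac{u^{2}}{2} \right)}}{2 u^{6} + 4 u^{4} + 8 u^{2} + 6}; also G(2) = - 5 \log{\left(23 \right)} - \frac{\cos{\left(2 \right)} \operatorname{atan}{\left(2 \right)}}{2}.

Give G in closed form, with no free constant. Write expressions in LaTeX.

G(u) = - 5 \log{\left(u^{4} + u^{2} + 3 \right)} - \frac{\cos{\left(\frac{u^{2}}{2} \right)} \operatorname{atan}{\left(u \right)}}{2}

Recover the given G'(u) by differentiating a candidate G(u); any mismatch rules it out.
A general antiderivative is - 5 \log{\left(u^{4} + u^{2} + 3 \right)} - \frac{\cos{\left(\frac{u^{2}}{2} \right)} \operatorname{atan}{\left(u \right)}}{2} + C.
The condition gives C = - 5 \log{\left(23 \right)} - \frac{\cos{\left(2 \right)} \operatorname{atan}{\left(2 \right)}}{2} - (- 5 \log{\left(23 \right)} - \frac{\cos{\left(2 \right)} \operatorname{atan}{\left(2 \right)}}{2}) = 0.
So G(u) = - 5 \log{\left(u^{4} + u^{2} + 3 \right)} - \frac{\cos{\left(\frac{u^{2}}{2} \right)} \operatorname{atan}{\left(u \right)}}{2}.
Check: d/du[- 5 \log{\left(u^{4} + u^{2} + 3 \right)} - \frac{\cos{\left(\frac{u^{2}}{2} \right)} \operatorname{atan}{\left(u \right)}}{2}] = \frac{u^{7} \sin{\left(\frac{u^{2}}{2} \right)} \operatorname{atan}{\left(u \right)} + 2 u^{5} \sin{\left(\frac{u^{2}}{2} \right)} \operatorname{atan}{\left(u \right)} - 40 u^{5} - u^{4} \cos{\left(\frac{u^{2}}{2} \right)} + 4 u^{3} \sin{\left(\frac{u^{2}}{2} \right)} \operatorname{atan}{\left(u \right)} - 60 u^{3} - u^{2} \cos{\left(\frac{u^{2}}{2} \right)} + 3 u \sin{\left(\frac{u^{2}}{2} \right)} \operatorname{atan}{\left(u \right)} - 20 u - 3 \cos{\left(\frac{u^{2}}{2} \right)}}{2 u^{6} + 4 u^{4} + 8 u^{2} + 6} = G'(u).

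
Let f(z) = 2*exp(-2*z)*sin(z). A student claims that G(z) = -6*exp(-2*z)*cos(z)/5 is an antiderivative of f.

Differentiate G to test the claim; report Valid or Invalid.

d/dz[G] = (6*sin(z) + 12*cos(z))*exp(-2*z)/5
d/dz[G] - f(z) = (-4*sin(z) + 12*cos(z))*exp(-2*z)/5 != 0.

Invalid: d/dz[G] - f = (-4*sin(z) + 12*cos(z))*exp(-2*z)/5, which is not 0.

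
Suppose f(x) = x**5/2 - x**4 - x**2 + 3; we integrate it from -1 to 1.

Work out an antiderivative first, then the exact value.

Antiderivative: F(x) = x**6/12 - x**5/5 - x**3/3 + 3*x; value = 74/15

Integrate term by term and add the pieces.
F(x) = x**6/12 - x**5/5 - x**3/3 + 3*x is an antiderivative of f.
Check: d/dx[x**6/12 - x**5/5 - x**3/3 + 3*x] = x**5/2 - x**4 - x**2 + 3 = f(x).
F(1) = 51/20; F(-1) = -143/60.
Integral = F(1) - F(-1) = 74/15.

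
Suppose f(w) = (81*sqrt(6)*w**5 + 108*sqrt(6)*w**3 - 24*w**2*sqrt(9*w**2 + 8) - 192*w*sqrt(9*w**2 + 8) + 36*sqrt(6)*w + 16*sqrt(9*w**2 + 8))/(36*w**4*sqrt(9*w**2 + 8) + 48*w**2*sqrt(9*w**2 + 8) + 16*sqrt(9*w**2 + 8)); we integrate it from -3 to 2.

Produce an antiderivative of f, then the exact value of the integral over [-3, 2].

Antiderivative: F(w) = (3*sqrt(6)*w**2*sqrt(9*w**2 + 8) + 8*w + 2*sqrt(6)*sqrt(9*w**2 + 8) + 32)/(4*(3*w**2 + 2)); value = -sqrt(534)/4 + 160/203 + sqrt(66)/2

An antiderivative F(w) passes only if d/dw[F] lands on f(w) exactly.
F(w) = (3*sqrt(6)*w**2*sqrt(9*w**2 + 8) + 8*w + 2*sqrt(6)*sqrt(9*w**2 + 8) + 32)/(4*(3*w**2 + 2)) is an antiderivative of f.
Check: d/dw[(3*sqrt(6)*w**2*sqrt(9*w**2 + 8) + 8*w + 2*sqrt(6)*sqrt(9*w**2 + 8) + 32)/(4*(3*w**2 + 2))] = (81*sqrt(6)*w**5 + 108*sqrt(6)*w**3 - 24*w**2*sqrt(9*w**2 + 8) - 192*w*sqrt(9*w**2 + 8) + 36*sqrt(6)*w + 16*sqrt(9*w**2 + 8))/(36*w**4*sqrt(9*w**2 + 8) + 48*w**2*sqrt(9*w**2 + 8) + 16*sqrt(9*w**2 + 8)) = f(w).
F(2) = 6/7 + sqrt(66)/2; F(-3) = 2/29 + sqrt(534)/4.
Integral = F(2) - F(-3) = -sqrt(534)/4 + 160/203 + sqrt(66)/2.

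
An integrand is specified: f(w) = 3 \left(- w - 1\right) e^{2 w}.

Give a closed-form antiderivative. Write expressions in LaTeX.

An antiderivative is F(w) = \frac{\left(- 6 w - 3\right) e^{2 w}}{4}.

Recognize the product-rule pattern: f = u'v + uv' with u = - \frac{3 w}{2} - \frac{3}{4}, v = e^{2 w}, so integration by parts undoes it.
Check: d/dw[\frac{\left(- 6 w - 3\right) e^{2 w}}{4}] = - 3 w e^{2 w} - 3 e^{2 w}, which equals f(w).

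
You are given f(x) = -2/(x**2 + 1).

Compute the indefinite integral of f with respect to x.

F(x) = -2*atan(x) + C

A first test for any F(x): its x-derivative must equal f(x) identically.
Check: d/dx[-2*atan(x)] = -2/(x**2 + 1) = f(x).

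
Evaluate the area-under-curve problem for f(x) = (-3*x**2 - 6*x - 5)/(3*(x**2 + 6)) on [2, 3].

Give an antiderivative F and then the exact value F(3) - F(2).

Since d/dx undoes antidifferentiation here, F'(x) = f(x) is required of F(x).
F(x) = -(18*x + 18*log(x**2 + 6) - 13*sqrt(6)*atan(sqrt(6)*x/6))/18 is an antiderivative of f.
Check: d/dx[-(18*x + 18*log(x**2 + 6) - 13*sqrt(6)*atan(sqrt(6)*x/6))/18] = (-3*x**2 - 6*x - 5)/(3*x**2 + 18), which equals f(x).
F(3) = -3 - log(15) + 13*sqrt(6)*atan(sqrt(6)/2)/18; F(2) = -log(10) - 2 + 13*sqrt(6)*atan(sqrt(6)/3)/18.
Integral = F(3) - F(2) = -log(15) - 13*sqrt(6)*atan(sqrt(6)/3)/18 - 1 + 13*sqrt(6)*atan(sqrt(6)/2)/18 + log(10).

Antiderivative: F(x) = -(18*x + 18*log(x**2 + 6) - 13*sqrt(6)*atan(sqrt(6)*x/6))/18; value = -log(15) - 13*sqrt(6)*atan(sqrt(6)/3)/18 - 1 + 13*sqrt(6)*atan(sqrt(6)/2)/18 + log(10)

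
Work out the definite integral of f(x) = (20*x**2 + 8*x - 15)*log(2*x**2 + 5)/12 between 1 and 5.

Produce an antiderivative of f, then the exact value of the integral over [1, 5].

Antiderivative: F(x) = 5*x**3*log(2*x**2 + 5)/9 - 10*x**3/27 + x**2*log(2*x**2 + 5)/3 - x**2/3 - 5*x*log(2*x**2 + 5)/4 + 95*x/18 + 5*log(x**2 + 5/2)/6 - 95*sqrt(10)*atan(sqrt(10)*x/5)/36; value = -886/27 - 95*sqrt(10)*atan(sqrt(10))/36 - 5*log(7/2)/6 + 13*log(7)/36 + 5*log(55/2)/6 + 95*sqrt(10)*atan(sqrt(10)/5)/36 + 2575*log(55)/36

A first test for any F(x): its x-derivative must equal f(x) identically.
F(x) = 5*x**3*log(2*x**2 + 5)/9 - 10*x**3/27 + x**2*log(2*x**2 + 5)/3 - x**2/3 - 5*x*log(2*x**2 + 5)/4 + 95*x/18 + 5*log(x**2 + 5/2)/6 - 95*sqrt(10)*atan(sqrt(10)*x/5)/36 is an antiderivative of f.
Check: d/dx[5*x**3*log(2*x**2 + 5)/9 - 10*x**3/27 + x**2*log(2*x**2 + 5)/3 - x**2/3 - 5*x*log(2*x**2 + 5)/4 + 95*x/18 + 5*log(x**2 + 5/2)/6 - 95*sqrt(10)*atan(sqrt(10)*x/5)/36] = 5*x**2*log(2*x**2 + 5)/3 + 2*x*log(2*x**2 + 5)/3 - 5*log(2*x**2 + 5)/4, which equals f(x).
F(5) = -1525/54 - 95*sqrt(10)*atan(sqrt(10))/36 + 5*log(55/2)/6 + 2575*log(55)/36; F(1) = -95*sqrt(10)*atan(sqrt(10)/5)/36 - 13*log(7)/36 + 5*log(7/2)/6 + 247/54.
Integral = F(5) - F(1) = -886/27 - 95*sqrt(10)*atan(sqrt(10))/36 - 5*log(7/2)/6 + 13*log(7)/36 + 5*log(55/2)/6 + 95*sqrt(10)*atan(sqrt(10)/5)/36 + 2575*log(55)/36.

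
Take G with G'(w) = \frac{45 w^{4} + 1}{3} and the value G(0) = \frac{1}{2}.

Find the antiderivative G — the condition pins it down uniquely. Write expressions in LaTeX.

Differentiate the proposed G(w) back; it has to land on the given G'(w).
A general antiderivative is 3 w^{5} + \frac{w}{3} + C.
The condition gives C = \frac{1}{2} - (0) = \frac{1}{2}.
So G(w) = 3 w^{5} + \frac{w}{3} + \frac{1}{2}.
Check: d/dw[3 w^{5} + \frac{w}{3} + \frac{1}{2}] = 15 w^{4} + \frac{1}{3}, which equals G'(w).

G(w) = 3 w^{5} + \frac{w}{3} + \frac{1}{2}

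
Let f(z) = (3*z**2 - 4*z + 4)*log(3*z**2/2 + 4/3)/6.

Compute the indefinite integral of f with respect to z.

F(z) = (27*z**3*log(3*z**2/2 + 4/3) - 18*z**3 - 54*z**2*log(3*z**2/2 + 4/3) + 54*z**2 + 108*z*log(3*z**2/2 + 4/3) - 168*z - 48*log(z**2 + 8/9) + 112*sqrt(2)*atan(3*sqrt(2)*z/4))/162 + C

Any candidate F(z) must reproduce f(z) exactly when differentiated.
Check: d/dz[(27*z**3*log(3*z**2/2 + 4/3) - 18*z**3 - 54*z**2*log(3*z**2/2 + 4/3) + 54*z**2 + 108*z*log(3*z**2/2 + 4/3) - 168*z - 48*log(z**2 + 8/9) + 112*sqrt(2)*atan(3*sqrt(2)*z/4))/162] = z**2*log(9*z**2 + 8)/2 - z**2*log(6)/2 - 2*z*log(9*z**2 + 8)/3 + 2*z*log(6)/3 + 2*log(9*z**2 + 8)/3 - 2*log(6)/3, which equals f(z).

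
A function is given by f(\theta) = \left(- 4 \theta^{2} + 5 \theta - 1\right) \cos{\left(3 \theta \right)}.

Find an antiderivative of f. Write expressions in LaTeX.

An antiderivative is F(\theta) = - \frac{36 \theta^{2} \sin{\left(3 \theta \right)} - 45 \theta \sin{\left(3 \theta \right)} + 24 \theta \cos{\left(3 \theta \right)} + \sin{\left(3 \theta \right)} - 15 \cos{\left(3 \theta \right)}}{27}.

Recover f(\theta) by differentiating a candidate F(\theta); any mismatch rules it out.
Check: d/d\theta[- \frac{36 \theta^{2} \sin{\left(3 \theta \right)} - 45 \theta \sin{\left(3 \theta \right)} + 24 \theta \cos{\left(3 \theta \right)} + \sin{\left(3 \theta \right)} - 15 \cos{\left(3 \theta \right)}}{27}] = - 4 \theta^{2} \cos{\left(3 \theta \right)} + 5 \theta \cos{\left(3 \theta \right)} - \cos{\left(3 \theta \right)}, which equals f(\theta).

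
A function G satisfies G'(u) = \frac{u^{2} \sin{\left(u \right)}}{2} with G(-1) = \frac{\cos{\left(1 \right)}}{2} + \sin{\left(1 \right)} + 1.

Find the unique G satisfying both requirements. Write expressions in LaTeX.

G(u) = - \frac{u^{2} \cos{\left(u \right)}}{2} + u \sin{\left(u \right)} + \cos{\left(u \right)} + 1

Any candidate G(u) must reproduce the stated G'(u) exactly.
A general antiderivative is - \frac{u^{2} \cos{\left(u \right)}}{2} + u \sin{\left(u \right)} + \cos{\left(u \right)} + C.
The condition gives C = \frac{\cos{\left(1 \right)}}{2} + \sin{\left(1 \right)} + 1 - (\frac{\cos{\left(1 \right)}}{2} + \sin{\left(1 \right)}) = 1.
So G(u) = - \frac{u^{2} \cos{\left(u \right)}}{2} + u \sin{\left(u \right)} + \cos{\left(u \right)} + 1.
Check: d/du[- \frac{u^{2} \cos{\left(u \right)}}{2} + u \sin{\left(u \right)} + \cos{\left(u \right)} + 1] = \frac{u^{2} \sin{\left(u \right)}}{2} = G'(u).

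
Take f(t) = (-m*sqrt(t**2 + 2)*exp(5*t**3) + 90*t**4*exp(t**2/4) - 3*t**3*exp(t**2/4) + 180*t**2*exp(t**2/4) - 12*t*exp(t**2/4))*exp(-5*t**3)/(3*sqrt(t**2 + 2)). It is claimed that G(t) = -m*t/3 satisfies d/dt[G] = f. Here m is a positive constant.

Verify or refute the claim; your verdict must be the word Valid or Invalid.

Invalid: d/dt[G] - f = (-30*t**4*exp(t**2/4) + t**3*exp(t**2/4) - 60*t**2*exp(t**2/4) + 4*t*exp(t**2/4))*exp(-5*t**3)/sqrt(t**2 + 2), which is not 0.

d/dt[G] = -m/3
d/dt[G] - f(t) = (-30*t**4*exp(t**2/4) + t**3*exp(t**2/4) - 60*t**2*exp(t**2/4) + 4*t*exp(t**2/4))*exp(-5*t**3)/sqrt(t**2 + 2) != 0.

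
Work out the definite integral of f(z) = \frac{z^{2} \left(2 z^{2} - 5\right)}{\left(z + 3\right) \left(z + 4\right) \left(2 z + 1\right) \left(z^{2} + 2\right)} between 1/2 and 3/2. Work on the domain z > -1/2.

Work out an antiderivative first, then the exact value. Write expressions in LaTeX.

The denominator factors as \left(z + 3\right) \left(z + 4\right) \left(2 z + 1\right) \left(z^{2} + 2\right); partial fractions split f into directly integrable pieces: - \frac{3 z + 2}{11 \left(z^{2} + 2\right)} - \frac{2}{35 \left(2 z + 1\right)} + \frac{24}{7 \left(z + 4\right)} - \frac{117}{55 \left(z + 3\right)}.
F(z) = \frac{- 22 \log{\left(z + \frac{1}{2} \right)} - 1638 \log{\left(z + 3 \right)} + 2640 \log{\left(z + 4 \right)} - 105 \log{\left(z^{2} + 2 \right)} - 70 \sqrt{2} \operatorname{atan}{\left(\frac{\sqrt{2} z}{2} \right)}}{770} is an antiderivative of f.
Check: d/dz[\frac{- 22 \log{\left(z + \frac{1}{2} \right)} - 1638 \log{\left(z + 3 \right)} + 2640 \log{\left(z + 4 \right)} - 105 \log{\left(z^{2} + 2 \right)} - 70 \sqrt{2} \operatorname{atan}{\left(\frac{\sqrt{2} z}{2} \right)}}{770}] = \frac{2 z^{4} - 5 z^{2}}{2 z^{5} + 15 z^{4} + 35 z^{3} + 42 z^{2} + 62 z + 24}, which equals f(z).
F(3/2) = - \frac{117 \log{\left(\frac{9}{2} \right)}}{55} - \frac{3 \log{\left(\frac{17}{4} \right)}}{22} - \frac{\sqrt{2} \operatorname{atan}{\left(\frac{3 \sqrt{2}}{4} \right)}}{11} - \frac{\log{\left(2 \right)}}{35} + \frac{24 \log{\left(\frac{11}{2} \right)}}{7}; F(1/2) = - \frac{117 \log{\left(\frac{7}{2} \right)}}{55} - \frac{3 \log{\left(\frac{9}{4} \right)}}{22} - \frac{\sqrt{2} \operatorname{atan}{\left(\frac{\sqrt{2}}{4} \right)}}{11} + \frac{24 \log{\left(\frac{9}{2} \right)}}{7}.
Integral = F(3/2) - F(1/2) = - \frac{2139 \log{\left(\frac{9}{2} \right)}}{385} - \frac{3 \log{\left(\frac{17}{4} \right)}}{22} - \frac{\sqrt{2} \operatorname{atan}{\left(\frac{3 \sqrt{2}}{4} \right)}}{11} - \frac{\log{\left(2 \right)}}{35} + \frac{\sqrt{2} \operatorname{atan}{\left(\frac{\sqrt{2}}{4} \right)}}{11} + \frac{3 \log{\left(\frac{9}{4} \right)}}{22} + \frac{117 \log{\left(\frac{7}{2} \right)}}{55} + \frac{24 \log{\left(\frac{11}{2} \right)}}{7}.

Antiderivative: F(z) = \frac{- 22 \log{\left(z + \frac{1}{2} \right)} - 1638 \log{\left(z + 3 \right)} + 2640 \log{\left(z + 4 \right)} - 105 \log{\left(z^{2} + 2 \right)} - 70 \sqrt{2} \operatorname{atan}{\left(\frac{\sqrt{2} z}{2} \right)}}{770}; value = - \frac{2139 \log{\left(\frac{9}{2} \right)}}{385} - \frac{3 \log{\left(\frac{17}{4} \right)}}{22} - \frac{\sqrt{2} \operatorname{atan}{\left(\frac{3 \sqrt{2}}{4} \right)}}{11} - \frac{\log{\left(2 \right)}}{35} + \frac{\sqrt{2} \operatorname{atan}{\left(\frac{\sqrt{2}}{4} \right)}}{11} + \frac{3 \log{\left(\frac{9}{4} \right)}}{22} + \frac{117 \log{\left(\frac{7}{2} \right)}}{55} + \frac{24 \log{\left(\frac{11}{2} \right)}}{7}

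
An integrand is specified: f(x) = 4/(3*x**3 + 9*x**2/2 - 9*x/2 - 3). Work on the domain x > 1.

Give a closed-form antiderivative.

Factor the denominator (3*(x - 1)*(x + 2)*(2*x + 1)) and decompose: f = -32/(27*(2*x + 1)) + 8/(27*(x + 2)) + 8/(27*(x - 1)); each piece integrates to a log, atan, or power term.
Check: d/dx[-8*(2*log(2*x + 1) - log(x**2 + x - 2))/27] = 8/(6*x**3 + 9*x**2 - 9*x - 6), which equals f(x).

An antiderivative is F(x) = -8*(2*log(2*x + 1) - log(x**2 + x - 2))/27.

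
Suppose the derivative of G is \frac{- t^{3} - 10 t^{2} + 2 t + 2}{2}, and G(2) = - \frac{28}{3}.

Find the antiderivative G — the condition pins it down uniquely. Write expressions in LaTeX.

G(t) = \frac{- 3 t^{4} - 40 t^{3} + 12 t^{2} + 24 t + 48}{24}

A candidate passes only if d/dt[G] lands on the given G'(t) exactly.
A general antiderivative is - \frac{t^{4}}{8} - \frac{5 t^{3}}{3} + \frac{t^{2}}{2} + t + C.
The condition gives C = - \frac{28}{3} - (- \frac{34}{3}) = 2.
So G(t) = \frac{- 3 t^{4} - 40 t^{3} + 12 t^{2} + 24 t + 48}{24}.
Check: d/dt[\frac{- 3 t^{4} - 40 t^{3} + 12 t^{2} + 24 t + 48}{24}] = - \frac{t^{3}}{2} - 5 t^{2} + t + 1, which equals G'(t).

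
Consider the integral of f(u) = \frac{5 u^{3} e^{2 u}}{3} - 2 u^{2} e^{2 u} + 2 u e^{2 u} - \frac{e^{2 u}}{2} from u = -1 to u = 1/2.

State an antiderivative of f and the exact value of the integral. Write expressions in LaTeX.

Recognize the product-rule pattern: f = v'r + vr' with v = \frac{5 u^{3}}{6} - \frac{9 u^{2}}{4} + \frac{13 u}{4} - \frac{15}{8}, r = e^{2 u}, so integration by parts undoes it.
F(u) = \frac{\left(20 u^{3} - 54 u^{2} + 78 u - 45\right) e^{2 u}}{24} is an antiderivative of f.
Check: d/du[\frac{\left(20 u^{3} - 54 u^{2} + 78 u - 45\right) e^{2 u}}{24}] = \frac{5 u^{3} e^{2 u}}{3} - 2 u^{2} e^{2 u} + 2 u e^{2 u} - \frac{e^{2 u}}{2} = f(u).
F(1/2) = - \frac{17 e}{24}; F(-1) = - \frac{197}{24 e^{2}}.
Integral = F(1/2) - F(-1) = - \frac{17 e}{24} + \frac{197}{24 e^{2}}.

Antiderivative: F(u) = \frac{\left(20 u^{3} - 54 u^{2} + 78 u - 45\right) e^{2 u}}{24}; value = - \frac{17 e}{24} + \frac{197}{24 e^{2}}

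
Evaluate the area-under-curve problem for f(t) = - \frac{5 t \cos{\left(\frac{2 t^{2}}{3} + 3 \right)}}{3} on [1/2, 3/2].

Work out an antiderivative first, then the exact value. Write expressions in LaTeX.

The substitution u = \frac{2 t^{2}}{3} + 3 works: f is exactly (dF/du)*(du/dt) for that inner function.
F(t) = - \frac{5 \sin{\left(\frac{2 t^{2}}{3} + 3 \right)}}{4} is an antiderivative of f.
Check: d/dt[- \frac{5 \sin{\left(\frac{2 t^{2}}{3} + 3 \right)}}{4}] = - \frac{5 t \cos{\left(\frac{2 t^{2}}{3} + 3 \right)}}{3} = f(t).
F(3/2) = - \frac{5 \sin{\left(\frac{9}{2} \right)}}{4}; F(1/2) = - \frac{5 \sin{\left(\frac{19}{6} \right)}}{4}.
Integral = F(3/2) - F(1/2) = \frac{5 \sin{\left(\frac{19}{6} \right)}}{4} - \frac{5 \sin{\left(\frac{9}{2} \right)}}{4}.

Antiderivative: F(t) = - \frac{5 \sin{\left(\frac{2 t^{2}}{3} + 3 \right)}}{4}; value = \frac{5 \sin{\left(\frac{19}{6} \right)}}{4} - \frac{5 \sin{\left(\frac{9}{2} \right)}}{4}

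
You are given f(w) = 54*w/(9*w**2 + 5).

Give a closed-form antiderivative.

The substitution u = 3*w**2 + 5/3 works: f is exactly (dF/du)*(du/dw) for that inner function.
Check: d/dw[3*log(3*w**2 + 5/3)] = 54*w/(9*w**2 + 5) = f(w).

An antiderivative is F(w) = 3*log(3*w**2 + 5/3).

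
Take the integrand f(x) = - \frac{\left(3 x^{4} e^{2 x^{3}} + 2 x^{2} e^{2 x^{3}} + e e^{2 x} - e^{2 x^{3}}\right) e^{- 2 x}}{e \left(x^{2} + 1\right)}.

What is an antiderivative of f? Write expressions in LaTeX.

Any candidate F(x) must reproduce f(x) exactly when differentiated.
Check: d/dx[- \frac{e^{2 x^{3} - 2 x - 1}}{2} - \operatorname{atan}{\left(x \right)}] = \frac{- 3 x^{4} - 2 x^{2} - e e^{2 x} e^{- 2 x^{3}} + 1}{e x^{2} e^{2 x} e^{- 2 x^{3}} + e e^{2 x} e^{- 2 x^{3}}}, which equals f(x).

An antiderivative is F(x) = - \frac{e^{2 x^{3} - 2 x - 1}}{2} - \operatorname{atan}{\left(x \right)}.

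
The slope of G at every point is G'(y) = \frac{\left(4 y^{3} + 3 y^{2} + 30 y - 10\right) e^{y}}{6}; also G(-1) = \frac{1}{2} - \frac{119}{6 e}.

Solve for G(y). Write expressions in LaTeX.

G(y) = \frac{\left(4 y^{3} - 9 y^{2} + 48 y - 58\right) e^{y}}{6} + \frac{1}{2}

Recognize the product-rule pattern: G'(y) = u'v + uv' with u = \frac{2 y^{3}}{3} - \frac{3 y^{2}}{2} + 8 y - \frac{29}{3}, v = e^{y}, so integration by parts undoes it.
A general antiderivative is \frac{\left(4 y^{3} - 9 y^{2} + 48 y - 58\right) e^{y}}{6} + C.
The condition gives C = \frac{1}{2} - \frac{119}{6 e} - (- \frac{119}{6 e}) = \frac{1}{2}.
So G(y) = \frac{\left(4 y^{3} - 9 y^{2} + 48 y - 58\right) e^{y}}{6} + \frac{1}{2}.
Check: d/dy[\frac{\left(4 y^{3} - 9 y^{2} + 48 y - 58\right) e^{y}}{6} + \frac{1}{2}] = \frac{2 y^{3} e^{y}}{3} + \frac{y^{2} e^{y}}{2} + 5 y e^{y} - \frac{5 e^{y}}{3}, which equals G'(y).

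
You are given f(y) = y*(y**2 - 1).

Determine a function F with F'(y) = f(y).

Any candidate F(y) must reproduce f(y) exactly when differentiated.
Check: d/dy[y**4/4 - y**2/2] = y**3 - y, which equals f(y).

An antiderivative is F(y) = y**4/4 - y**2/2.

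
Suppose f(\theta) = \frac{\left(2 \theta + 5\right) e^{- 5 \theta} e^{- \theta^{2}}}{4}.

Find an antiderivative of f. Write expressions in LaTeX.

An antiderivative is F(\theta) = - \frac{e^{- \theta^{2} - 5 \theta}}{4}.

The substitution u = - \theta^{2} - 5 \theta works: f is exactly (dF/du)*(du/d\theta) for that inner function.
Check: d/d\theta[- \frac{e^{- \theta^{2} - 5 \theta}}{4}] = \frac{\left(2 \theta + 5\right) e^{- 5 \theta} e^{- \theta^{2}}}{4} = f(\theta).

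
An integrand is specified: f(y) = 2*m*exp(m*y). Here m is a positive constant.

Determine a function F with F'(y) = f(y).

An antiderivative is F(y) = 2*exp(m*y).

Any candidate F(y) must reproduce f(y) exactly when differentiated.
Check: d/dy[2*exp(m*y)] = 2*m*exp(m*y) = f(y).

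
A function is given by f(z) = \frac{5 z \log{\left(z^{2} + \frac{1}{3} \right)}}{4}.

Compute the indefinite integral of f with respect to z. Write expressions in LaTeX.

F(z) = \frac{5 z^{2} \log{\left(z^{2} + \frac{1}{3} \right)}}{8} - \frac{5 z^{2}}{8} + \frac{5 \log{\left(3 z^{2} + 1 \right)}}{24} + C

Since d/dz undoes antidifferentiation here, F'(z) = f(z) is required of F(z).
Check: d/dz[\frac{5 z^{2} \log{\left(z^{2} + \frac{1}{3} \right)}}{8} - \frac{5 z^{2}}{8} + \frac{5 \log{\left(3 z^{2} + 1 \right)}}{24}] = \frac{5 z \log{\left(z^{2} + \frac{1}{3} \right)}}{4} = f(z).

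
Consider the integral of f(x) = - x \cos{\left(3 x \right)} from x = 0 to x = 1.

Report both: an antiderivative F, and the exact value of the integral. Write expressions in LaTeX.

For F(x) to be correct the identity F'(x) - f(x) = 0 must hold.
F(x) = - \frac{x \sin{\left(3 x \right)}}{3} - \frac{\cos{\left(3 x \right)}}{9} is an antiderivative of f.
Check: d/dx[- \frac{x \sin{\left(3 x \right)}}{3} - \frac{\cos{\left(3 x \right)}}{9}] = - x \cos{\left(3 x \right)} = f(x).
F(1) = - \frac{\sin{\left(3 \right)}}{3} - \frac{\cos{\left(3 \right)}}{9}; F(0) = - \frac{1}{9}.
Integral = F(1) - F(0) = - \frac{\sin{\left(3 \right)}}{3} - \frac{\cos{\left(3 \right)}}{9} + \frac{1}{9}.

Antiderivative: F(x) = - \frac{x \sin{\left(3 x \right)}}{3} - \frac{\cos{\left(3 x \right)}}{9}; value = - \frac{\sin{\left(3 \right)}}{3} - \frac{\cos{\left(3 \right)}}{9} + \frac{1}{9}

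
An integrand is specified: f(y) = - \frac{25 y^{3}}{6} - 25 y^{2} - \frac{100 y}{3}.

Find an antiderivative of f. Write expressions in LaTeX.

An antiderivative is F(y) = - \frac{25 y^{4}}{24} - \frac{25 y^{3}}{3} - \frac{50 y^{2}}{3}.

f matches the chain-rule pattern g'(h)*h' with inner function h(y) = - \frac{5 y^{2}}{4} - 5 y; substituting u = h(y) collapses the integral.
Check: d/dy[- \frac{25 y^{4}}{24} - \frac{25 y^{3}}{3} - \frac{50 y^{2}}{3}] = - \frac{25 y^{3}}{6} - 25 y^{2} - \frac{100 y}{3} = f(y).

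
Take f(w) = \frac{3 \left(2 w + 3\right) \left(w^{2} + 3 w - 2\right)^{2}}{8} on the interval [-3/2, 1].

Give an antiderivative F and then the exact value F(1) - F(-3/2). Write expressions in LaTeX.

Antiderivative: F(w) = - \left(- \frac{w^{2}}{2} - \frac{3 w}{2} + 1\right)^{3}; value = \frac{5425}{512}

f matches the chain-rule pattern g'(h)*h' with inner function h(w) = - \frac{w^{2}}{2} - \frac{3 w}{2} + 1; substituting u = h(w) collapses the integral.
F(w) = - \left(- \frac{w^{2}}{2} - \frac{3 w}{2} + 1\right)^{3} is an antiderivative of f.
Check: d/dw[- \left(- \frac{w^{2}}{2} - \frac{3 w}{2} + 1\right)^{3}] = \frac{3 w^{5}}{4} + \frac{45 w^{4}}{8} + \frac{21 w^{3}}{2} - \frac{27 w^{2}}{8} - \frac{21 w}{2} + \frac{9}{2}, which equals f(w).
F(1) = 1; F(-3/2) = - \frac{4913}{512}.
Integral = F(1) - F(-3/2) = \frac{5425}{512}.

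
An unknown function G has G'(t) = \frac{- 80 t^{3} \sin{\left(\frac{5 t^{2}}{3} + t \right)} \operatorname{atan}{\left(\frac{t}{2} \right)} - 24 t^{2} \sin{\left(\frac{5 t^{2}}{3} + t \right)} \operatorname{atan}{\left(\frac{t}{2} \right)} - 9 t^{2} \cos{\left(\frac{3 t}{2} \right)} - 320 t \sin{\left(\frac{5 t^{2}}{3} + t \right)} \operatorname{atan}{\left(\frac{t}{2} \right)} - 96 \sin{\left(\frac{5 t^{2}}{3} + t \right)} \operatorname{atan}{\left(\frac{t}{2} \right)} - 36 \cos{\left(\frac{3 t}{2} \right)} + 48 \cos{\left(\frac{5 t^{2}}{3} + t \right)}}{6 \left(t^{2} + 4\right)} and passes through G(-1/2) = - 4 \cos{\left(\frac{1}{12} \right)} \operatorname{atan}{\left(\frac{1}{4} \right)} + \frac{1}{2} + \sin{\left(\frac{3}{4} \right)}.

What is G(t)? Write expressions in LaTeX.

G(t) = \frac{- 2 \sin{\left(\frac{3 t}{2} \right)} + 8 \cos{\left(\frac{5 t^{2}}{3} + t \right)} \operatorname{atan}{\left(\frac{t}{2} \right)} + 1}{2}

Whatever form G(t) takes, its d/dt must return the stated G'(t).
A general antiderivative is - \sin{\left(\frac{3 t}{2} \right)} + 4 \cos{\left(\frac{5 t^{2}}{3} + t \right)} \operatorname{atan}{\left(\frac{t}{2} \right)} + C.
The condition gives C = - 4 \cos{\left(\frac{1}{12} \right)} \operatorname{atan}{\left(\frac{1}{4} \right)} + \frac{1}{2} + \sin{\left(\frac{3}{4} \right)} - (- 4 \cos{\left(\frac{1}{12} \right)} \operatorname{atan}{\left(\frac{1}{4} \right)} + \sin{\left(\frac{3}{4} \right)}) = \frac{1}{2}.
So G(t) = \frac{- 2 \sin{\left(\frac{3 t}{2} \right)} + 8 \cos{\left(\frac{5 t^{2}}{3} + t \right)} \operatorname{atan}{\left(\frac{t}{2} \right)} + 1}{2}.
Check: d/dt[\frac{- 2 \sin{\left(\frac{3 t}{2} \right)} + 8 \cos{\left(\frac{5 t^{2}}{3} + t \right)} \operatorname{atan}{\left(\frac{t}{2} \right)} + 1}{2}] = \frac{- 80 t^{3} \sin{\left(\frac{5 t^{2}}{3} + t \right)} \operatorname{atan}{\left(\frac{t}{2} \right)} - 24 t^{2} \sin{\left(\frac{5 t^{2}}{3} + t \right)} \operatorname{atan}{\left(\frac{t}{2} \right)} - 9 t^{2} \cos{\left(\frac{3 t}{2} \right)} - 320 t \sin{\left(\frac{5 t^{2}}{3} + t \right)} \operatorname{atan}{\left(\frac{t}{2} \right)} - 96 \sin{\left(\frac{5 t^{2}}{3} + t \right)} \operatorname{atan}{\left(\frac{t}{2} \right)} - 36 \cos{\left(\frac{3 t}{2} \right)} + 48 \cos{\left(\frac{5 t^{2}}{3} + t \right)}}{6 t^{2} + 24}, which equals G'(t).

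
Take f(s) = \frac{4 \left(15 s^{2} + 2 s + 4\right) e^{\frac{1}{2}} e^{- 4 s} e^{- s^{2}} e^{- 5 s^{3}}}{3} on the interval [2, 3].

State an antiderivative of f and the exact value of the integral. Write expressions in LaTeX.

Antiderivative: F(s) = - \frac{4 e^{\frac{1}{2}} e^{- 4 s} e^{- s^{2}} e^{- 5 s^{3}}}{3}; value = - \frac{4}{3 e^{\frac{311}{2}}} + \frac{4}{3 e^{\frac{103}{2}}}

f matches the chain-rule pattern g'(h)*h' with inner function h(s) = - 5 s^{3} - s^{2} - 4 s + \frac{1}{2}; substituting u = h(s) collapses the integral.
F(s) = - \frac{4 e^{\frac{1}{2}} e^{- 4 s} e^{- s^{2}} e^{- 5 s^{3}}}{3} is an antiderivative of f.
Check: d/ds[- \frac{4 e^{\frac{1}{2}} e^{- 4 s} e^{- s^{2}} e^{- 5 s^{3}}}{3}] = \frac{\left(60 s^{2} e^{\frac{1}{2}} + 8 s e^{\frac{1}{2}} + 16 e^{\frac{1}{2}}\right) e^{- 4 s} e^{- s^{2}} e^{- 5 s^{3}}}{3}, which equals f(s).
F(3) = - \frac{4}{3 e^{\frac{311}{2}}}; F(2) = - \frac{4}{3 e^{\frac{103}{2}}}.
Integral = F(3) - F(2) = - \frac{4}{3 e^{\frac{311}{2}}} + \frac{4}{3 e^{\frac{103}{2}}}.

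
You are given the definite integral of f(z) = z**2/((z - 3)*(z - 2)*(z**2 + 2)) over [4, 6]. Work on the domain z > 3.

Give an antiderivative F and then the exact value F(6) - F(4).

Factor the denominator ((z - 3)*(z - 2)*(z**2 + 2)) and decompose: f = -(5*z + 4)/(33*(z**2 + 2)) - 2/(3*(z - 2)) + 9/(11*(z - 3)); each piece integrates to a log, atan, or power term.
F(z) = -(-54*log(z - 3) + 44*log(z - 2) + 5*log(z**2 + 2) + 4*sqrt(2)*atan(sqrt(2)*z/2))/66 is an antiderivative of f.
Check: d/dz[-(-54*log(z - 3) + 44*log(z - 2) + 5*log(z**2 + 2) + 4*sqrt(2)*atan(sqrt(2)*z/2))/66] = z**2/(z**4 - 5*z**3 + 8*z**2 - 10*z + 12), which equals f(z).
F(6) = -2*log(4)/3 - 5*log(38)/66 - 2*sqrt(2)*atan(3*sqrt(2))/33 + 9*log(3)/11; F(4) = -2*log(2)/3 - 5*log(18)/66 - 2*sqrt(2)*atan(2*sqrt(2))/33.
Integral = F(6) - F(4) = -2*log(4)/3 - 5*log(38)/66 - 2*sqrt(2)*atan(3*sqrt(2))/33 + 2*sqrt(2)*atan(2*sqrt(2))/33 + 5*log(18)/66 + 2*log(2)/3 + 9*log(3)/11.

Antiderivative: F(z) = -(-54*log(z - 3) + 44*log(z - 2) + 5*log(z**2 + 2) + 4*sqrt(2)*atan(sqrt(2)*z/2))/66; value = -2*log(4)/3 - 5*log(38)/66 - 2*sqrt(2)*atan(3*sqrt(2))/33 + 2*sqrt(2)*atan(2*sqrt(2))/33 + 5*log(18)/66 + 2*log(2)/3 + 9*log(3)/11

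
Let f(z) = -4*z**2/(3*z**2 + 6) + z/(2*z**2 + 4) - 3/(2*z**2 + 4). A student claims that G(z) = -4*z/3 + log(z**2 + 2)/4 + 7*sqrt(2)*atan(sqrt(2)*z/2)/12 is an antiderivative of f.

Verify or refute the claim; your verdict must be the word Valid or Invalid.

d/dz[G] = (-8*z**2 + 3*z - 9)/(6*z**2 + 12)
This equals f(z) exactly, so the claim holds.

Valid: G'(z) = f(z).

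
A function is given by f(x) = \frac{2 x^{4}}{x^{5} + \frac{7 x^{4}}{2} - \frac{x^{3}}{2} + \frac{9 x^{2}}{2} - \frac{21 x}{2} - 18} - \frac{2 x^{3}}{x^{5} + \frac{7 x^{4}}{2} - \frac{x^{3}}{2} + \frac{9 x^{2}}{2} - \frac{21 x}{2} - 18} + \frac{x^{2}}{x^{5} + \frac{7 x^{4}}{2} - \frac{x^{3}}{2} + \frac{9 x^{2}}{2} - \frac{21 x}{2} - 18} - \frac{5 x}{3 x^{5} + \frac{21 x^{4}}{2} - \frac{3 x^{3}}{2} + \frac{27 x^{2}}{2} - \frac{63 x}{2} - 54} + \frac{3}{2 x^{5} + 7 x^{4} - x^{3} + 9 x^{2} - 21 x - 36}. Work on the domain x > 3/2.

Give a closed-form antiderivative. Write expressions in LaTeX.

An antiderivative is F(x) = \frac{74 \log{\left(x - \frac{3}{2} \right)}}{1155} - \frac{49 \log{\left(x + 1 \right)}}{180} + \frac{3985 \log{\left(x + 4 \right)}}{1881} + \frac{143 \log{\left(x^{2} + 3 \right)}}{3192} - \frac{1427 \sqrt{3} \operatorname{atan}{\left(\frac{\sqrt{3} x}{3} \right)}}{4788}.

The denominator factors as 3 \left(x + 1\right) \left(x + 4\right) \left(2 x - 3\right) \left(x^{2} + 3\right); partial fractions split f into directly integrable pieces: \frac{143 x - 1427}{1596 \left(x^{2} + 3\right)} + \frac{148}{1155 \left(2 x - 3\right)} + \frac{3985}{1881 \left(x + 4\right)} - \frac{49}{180 \left(x + 1\right)}.
Check: d/dx[\frac{74 \log{\left(x - \frac{3}{2} \right)}}{1155} - \frac{49 \log{\left(x + 1 \right)}}{180} + \frac{3985 \log{\left(x + 4 \right)}}{1881} + \frac{143 \log{\left(x^{2} + 3 \right)}}{3192} - \frac{1427 \sqrt{3} \operatorname{atan}{\left(\frac{\sqrt{3} x}{3} \right)}}{4788}] = \frac{12 x^{4} - 12 x^{3} + 6 x^{2} - 10 x + 9}{6 x^{5} + 21 x^{4} - 3 x^{3} + 27 x^{2} - 63 x - 108}, which equals f(x).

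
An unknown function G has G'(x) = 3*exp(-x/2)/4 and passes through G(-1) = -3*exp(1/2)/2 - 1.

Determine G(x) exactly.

G(x) = -1 - 3*exp(-x/2)/2

The proposed G(x) is checked by its d/dx: the result must match the given G'(x).
A general antiderivative is -3*exp(-x/2)/2 + C.
The condition gives C = -3*exp(1/2)/2 - 1 - (-3*exp(1/2)/2) = -1.
So G(x) = -1 - 3*exp(-x/2)/2.
Check: d/dx[-1 - 3*exp(-x/2)/2] = 3*exp(-x/2)/4 = G'(x).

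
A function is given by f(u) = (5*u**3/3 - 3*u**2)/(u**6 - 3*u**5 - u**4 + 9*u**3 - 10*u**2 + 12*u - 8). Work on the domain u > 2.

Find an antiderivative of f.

The denominator factors as 3*(u - 2)**2*(u - 1)*(u + 2)*(u**2 + 1); partial fractions split f into directly integrable pieces: -(11*u + 12)/(75*(u**2 + 1)) + 19/(180*(u + 2)) - 2/(9*(u - 1)) + 79/(300*(u - 2)) + 1/(15*(u - 2)**2).
Check: d/du[(237*u*log(u - 2) - 200*u*log(u - 1) + 95*u*log(u + 2) - 66*u*log(u**2 + 1) - 144*u*atan(u) - 474*log(u - 2) + 400*log(u - 1) - 190*log(u + 2) + 132*log(u**2 + 1) + 288*atan(u) - 60)/(900*u - 1800)] = (5*u**3 - 9*u**2)/(3*u**6 - 9*u**5 - 3*u**4 + 27*u**3 - 30*u**2 + 36*u - 24), which equals f(u).

An antiderivative is F(u) = (237*u*log(u - 2) - 200*u*log(u - 1) + 95*u*log(u + 2) - 66*u*log(u**2 + 1) - 144*u*atan(u) - 474*log(u - 2) + 400*log(u - 1) - 190*log(u + 2) + 132*log(u**2 + 1) + 288*atan(u) - 60)/(900*u - 1800).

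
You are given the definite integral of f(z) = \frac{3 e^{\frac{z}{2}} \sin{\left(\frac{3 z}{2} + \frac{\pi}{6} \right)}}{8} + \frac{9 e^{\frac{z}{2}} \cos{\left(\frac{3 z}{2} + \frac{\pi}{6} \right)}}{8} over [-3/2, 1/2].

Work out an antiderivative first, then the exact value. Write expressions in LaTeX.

f has the shape u'v + uv' for u = \frac{3 e^{\frac{z}{2}}}{4} and v = \sin{\left(\frac{3 z}{2} + \frac{\pi}{6} \right)} — it is the derivative of the product u*v.
F(z) = \frac{3 e^{\frac{z}{2}} \sin{\left(\frac{3 z}{2} + \frac{\pi}{6} \right)}}{4} is an antiderivative of f.
Check: d/dz[\frac{3 e^{\frac{z}{2}} \sin{\left(\frac{3 z}{2} + \frac{\pi}{6} \right)}}{4}] = \frac{3 e^{\frac{z}{2}} \sin{\left(\frac{3 z}{2} + \frac{\pi}{6} \right)}}{8} + \frac{9 e^{\frac{z}{2}} \cos{\left(\frac{3 z}{2} + \frac{\pi}{6} \right)}}{8} = f(z).
F(1/2) = \frac{3 e^{\frac{1}{4}} \sin{\left(\frac{\pi}{6} + \frac{3}{4} \right)}}{4}; F(-3/2) = \frac{3 \cos{\left(\frac{\pi}{3} + \frac{9}{4} \right)}}{4 e^{\frac{3}{4}}}.
Integral = F(1/2) - F(-3/2) = - \frac{3 \cos{\left(\frac{\pi}{3} + \frac{9}{4} \right)}}{4 e^{\frac{3}{4}}} + \frac{3 e^{\frac{1}{4}} \sin{\left(\frac{\pi}{6} + \frac{3}{4} \right)}}{4}.

Antiderivative: F(z) = \frac{3 e^{\frac{z}{2}} \sin{\left(\frac{3 z}{2} + \frac{\pi}{6} \right)}}{4}; value = - \frac{3 \cos{\left(\frac{\pi}{3} + \frac{9}{4} \right)}}{4 e^{\frac{3}{4}}} + \frac{3 e^{\frac{1}{4}} \sin{\left(\frac{\pi}{6} + \frac{3}{4} \right)}}{4}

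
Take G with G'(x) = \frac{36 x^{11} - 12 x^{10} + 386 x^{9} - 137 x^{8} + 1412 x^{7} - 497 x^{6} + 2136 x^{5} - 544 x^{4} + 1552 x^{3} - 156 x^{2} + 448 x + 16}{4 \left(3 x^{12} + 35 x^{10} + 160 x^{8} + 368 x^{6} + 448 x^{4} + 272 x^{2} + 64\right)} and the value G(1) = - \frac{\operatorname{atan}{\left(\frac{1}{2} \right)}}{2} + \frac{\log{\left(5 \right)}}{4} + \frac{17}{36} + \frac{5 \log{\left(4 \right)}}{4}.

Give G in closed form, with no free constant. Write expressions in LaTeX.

G(x) = \frac{5 x + 5 \left(x^{4} + 4 x^{2} + 4\right) \log{\left(2 x^{2} + 2 \right)} + \left(x^{4} + 4 x^{2} + 4\right) \log{\left(3 x^{2} + 2 \right)} - 2 \left(x^{4} + 4 x^{2} + 4\right) \operatorname{atan}{\left(\frac{x}{2} \right)} + 12}{4 \left(x^{4} + 4 x^{2} + 4\right)}

The proposed G(x) is checked by its d/dx: the result must match the given G'(x).
A general antiderivative is \frac{\frac{5 x}{4} + 3}{x^{4} + 4 x^{2} + 4} + \frac{5 \log{\left(2 x^{2} + 2 \right)}}{4} + \frac{\log{\left(3 x^{2} + 2 \right)}}{4} - \frac{\operatorname{atan}{\left(\frac{x}{2} \right)}}{2} + C.
The condition gives C = - \frac{\operatorname{atan}{\left(\frac{1}{2} \right)}}{2} + \frac{\log{\left(5 \right)}}{4} + \frac{17}{36} + \frac{5 \log{\left(4 \right)}}{4} - (- \frac{\operatorname{atan}{\left(\frac{1}{2} \right)}}{2} + \frac{\log{\left(5 \right)}}{4} + \frac{17}{36} + \frac{5 \log{\left(4 \right)}}{4}) = 0.
So G(x) = \frac{5 x + 5 \left(x^{4} + 4 x^{2} + 4\right) \log{\left(2 x^{2} + 2 \right)} + \left(x^{4} + 4 x^{2} + 4\right) \log{\left(3 x^{2} + 2 \right)} - 2 \left(x^{4} + 4 x^{2} + 4\right) \operatorname{atan}{\left(\frac{x}{2} \right)} + 12}{4 \left(x^{4} + 4 x^{2} + 4\right)}.
Check: d/dx[\frac{5 x + 5 \left(x^{4} + 4 x^{2} + 4\right) \log{\left(2 x^{2} + 2 \right)} + \left(x^{4} + 4 x^{2} + 4\right) \log{\left(3 x^{2} + 2 \right)} - 2 \left(x^{4} + 4 x^{2} + 4\right) \operatorname{atan}{\left(\frac{x}{2} \right)} + 12}{4 \left(x^{4} + 4 x^{2} + 4\right)}] = \frac{36 x^{11} - 12 x^{10} + 386 x^{9} - 137 x^{8} + 1412 x^{7} - 497 x^{6} + 2136 x^{5} - 544 x^{4} + 1552 x^{3} - 156 x^{2} + 448 x + 16}{12 x^{12} + 140 x^{10} + 640 x^{8} + 1472 x^{6} + 1792 x^{4} + 1088 x^{2} + 256}, which equals G'(x).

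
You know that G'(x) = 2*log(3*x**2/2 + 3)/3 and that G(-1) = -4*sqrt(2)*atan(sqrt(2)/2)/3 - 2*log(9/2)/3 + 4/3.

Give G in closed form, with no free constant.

Differentiate the proposed G(x) back; it has to land on the given G'(x).
A general antiderivative is 2*x*log(3*x**2/2 + 3)/3 - 4*x/3 + 4*sqrt(2)*atan(sqrt(2)*x/2)/3 + C.
The condition gives C = -4*sqrt(2)*atan(sqrt(2)/2)/3 - 2*log(9/2)/3 + 4/3 - (-4*sqrt(2)*atan(sqrt(2)/2)/3 - 2*log(9/2)/3 + 4/3) = 0.
So G(x) = 2*x*log(3*x**2/2 + 3)/3 - 4*x/3 + 4*sqrt(2)*atan(sqrt(2)*x/2)/3.
Check: d/dx[2*x*log(3*x**2/2 + 3)/3 - 4*x/3 + 4*sqrt(2)*atan(sqrt(2)*x/2)/3] = 2*log(x**2/2 + 1)/3 + 2*log(3)/3, which equals G'(x).

G(x) = 2*x*log(3*x**2/2 + 3)/3 - 4*x/3 + 4*sqrt(2)*atan(sqrt(2)*x/2)/3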